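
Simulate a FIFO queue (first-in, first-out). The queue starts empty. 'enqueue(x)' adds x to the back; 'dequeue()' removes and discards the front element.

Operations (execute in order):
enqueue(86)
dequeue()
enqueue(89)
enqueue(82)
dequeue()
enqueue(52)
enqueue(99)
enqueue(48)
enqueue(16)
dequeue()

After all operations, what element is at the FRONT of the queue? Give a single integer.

Answer: 52

Derivation:
enqueue(86): queue = [86]
dequeue(): queue = []
enqueue(89): queue = [89]
enqueue(82): queue = [89, 82]
dequeue(): queue = [82]
enqueue(52): queue = [82, 52]
enqueue(99): queue = [82, 52, 99]
enqueue(48): queue = [82, 52, 99, 48]
enqueue(16): queue = [82, 52, 99, 48, 16]
dequeue(): queue = [52, 99, 48, 16]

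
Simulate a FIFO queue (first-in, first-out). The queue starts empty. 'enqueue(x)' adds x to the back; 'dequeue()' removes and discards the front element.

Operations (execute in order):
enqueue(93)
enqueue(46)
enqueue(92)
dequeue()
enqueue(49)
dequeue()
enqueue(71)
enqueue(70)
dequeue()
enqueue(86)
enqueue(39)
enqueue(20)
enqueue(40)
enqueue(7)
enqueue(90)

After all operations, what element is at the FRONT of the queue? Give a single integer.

enqueue(93): queue = [93]
enqueue(46): queue = [93, 46]
enqueue(92): queue = [93, 46, 92]
dequeue(): queue = [46, 92]
enqueue(49): queue = [46, 92, 49]
dequeue(): queue = [92, 49]
enqueue(71): queue = [92, 49, 71]
enqueue(70): queue = [92, 49, 71, 70]
dequeue(): queue = [49, 71, 70]
enqueue(86): queue = [49, 71, 70, 86]
enqueue(39): queue = [49, 71, 70, 86, 39]
enqueue(20): queue = [49, 71, 70, 86, 39, 20]
enqueue(40): queue = [49, 71, 70, 86, 39, 20, 40]
enqueue(7): queue = [49, 71, 70, 86, 39, 20, 40, 7]
enqueue(90): queue = [49, 71, 70, 86, 39, 20, 40, 7, 90]

Answer: 49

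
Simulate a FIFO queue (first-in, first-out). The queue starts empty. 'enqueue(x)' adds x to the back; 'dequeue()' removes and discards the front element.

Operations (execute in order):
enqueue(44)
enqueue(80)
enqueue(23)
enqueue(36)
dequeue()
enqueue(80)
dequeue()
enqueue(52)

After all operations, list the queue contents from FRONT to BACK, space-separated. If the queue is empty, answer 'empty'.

enqueue(44): [44]
enqueue(80): [44, 80]
enqueue(23): [44, 80, 23]
enqueue(36): [44, 80, 23, 36]
dequeue(): [80, 23, 36]
enqueue(80): [80, 23, 36, 80]
dequeue(): [23, 36, 80]
enqueue(52): [23, 36, 80, 52]

Answer: 23 36 80 52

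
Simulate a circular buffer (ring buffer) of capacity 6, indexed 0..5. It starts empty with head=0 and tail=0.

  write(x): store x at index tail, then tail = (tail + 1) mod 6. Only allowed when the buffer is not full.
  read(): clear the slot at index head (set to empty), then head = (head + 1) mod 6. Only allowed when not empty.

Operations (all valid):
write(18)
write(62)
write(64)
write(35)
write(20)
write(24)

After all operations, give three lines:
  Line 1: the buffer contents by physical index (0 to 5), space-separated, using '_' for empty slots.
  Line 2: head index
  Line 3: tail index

write(18): buf=[18 _ _ _ _ _], head=0, tail=1, size=1
write(62): buf=[18 62 _ _ _ _], head=0, tail=2, size=2
write(64): buf=[18 62 64 _ _ _], head=0, tail=3, size=3
write(35): buf=[18 62 64 35 _ _], head=0, tail=4, size=4
write(20): buf=[18 62 64 35 20 _], head=0, tail=5, size=5
write(24): buf=[18 62 64 35 20 24], head=0, tail=0, size=6

Answer: 18 62 64 35 20 24
0
0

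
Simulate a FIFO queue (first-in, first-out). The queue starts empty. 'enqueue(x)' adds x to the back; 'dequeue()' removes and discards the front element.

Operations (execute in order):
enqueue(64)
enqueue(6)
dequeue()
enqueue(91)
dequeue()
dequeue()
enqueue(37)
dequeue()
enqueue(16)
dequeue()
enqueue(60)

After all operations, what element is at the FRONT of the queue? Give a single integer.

Answer: 60

Derivation:
enqueue(64): queue = [64]
enqueue(6): queue = [64, 6]
dequeue(): queue = [6]
enqueue(91): queue = [6, 91]
dequeue(): queue = [91]
dequeue(): queue = []
enqueue(37): queue = [37]
dequeue(): queue = []
enqueue(16): queue = [16]
dequeue(): queue = []
enqueue(60): queue = [60]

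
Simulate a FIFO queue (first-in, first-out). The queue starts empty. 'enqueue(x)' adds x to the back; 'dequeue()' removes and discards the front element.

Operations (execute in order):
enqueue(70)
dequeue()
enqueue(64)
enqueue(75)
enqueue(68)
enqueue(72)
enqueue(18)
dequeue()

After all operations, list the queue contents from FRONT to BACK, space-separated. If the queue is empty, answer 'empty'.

enqueue(70): [70]
dequeue(): []
enqueue(64): [64]
enqueue(75): [64, 75]
enqueue(68): [64, 75, 68]
enqueue(72): [64, 75, 68, 72]
enqueue(18): [64, 75, 68, 72, 18]
dequeue(): [75, 68, 72, 18]

Answer: 75 68 72 18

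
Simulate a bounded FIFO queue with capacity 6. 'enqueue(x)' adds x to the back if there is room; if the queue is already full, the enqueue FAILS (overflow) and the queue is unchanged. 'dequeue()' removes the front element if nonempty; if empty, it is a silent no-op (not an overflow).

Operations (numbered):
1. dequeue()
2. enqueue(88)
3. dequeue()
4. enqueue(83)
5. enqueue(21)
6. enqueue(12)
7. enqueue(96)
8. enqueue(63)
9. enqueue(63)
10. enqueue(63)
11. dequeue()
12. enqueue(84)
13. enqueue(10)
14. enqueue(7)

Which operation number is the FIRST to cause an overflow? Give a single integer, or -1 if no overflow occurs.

Answer: 10

Derivation:
1. dequeue(): empty, no-op, size=0
2. enqueue(88): size=1
3. dequeue(): size=0
4. enqueue(83): size=1
5. enqueue(21): size=2
6. enqueue(12): size=3
7. enqueue(96): size=4
8. enqueue(63): size=5
9. enqueue(63): size=6
10. enqueue(63): size=6=cap → OVERFLOW (fail)
11. dequeue(): size=5
12. enqueue(84): size=6
13. enqueue(10): size=6=cap → OVERFLOW (fail)
14. enqueue(7): size=6=cap → OVERFLOW (fail)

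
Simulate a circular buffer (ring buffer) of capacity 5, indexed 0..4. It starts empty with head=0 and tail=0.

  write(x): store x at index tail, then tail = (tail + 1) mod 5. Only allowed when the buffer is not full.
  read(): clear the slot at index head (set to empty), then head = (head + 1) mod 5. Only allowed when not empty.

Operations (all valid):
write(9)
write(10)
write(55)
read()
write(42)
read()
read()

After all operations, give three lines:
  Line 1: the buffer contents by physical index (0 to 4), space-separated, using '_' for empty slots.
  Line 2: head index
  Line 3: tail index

write(9): buf=[9 _ _ _ _], head=0, tail=1, size=1
write(10): buf=[9 10 _ _ _], head=0, tail=2, size=2
write(55): buf=[9 10 55 _ _], head=0, tail=3, size=3
read(): buf=[_ 10 55 _ _], head=1, tail=3, size=2
write(42): buf=[_ 10 55 42 _], head=1, tail=4, size=3
read(): buf=[_ _ 55 42 _], head=2, tail=4, size=2
read(): buf=[_ _ _ 42 _], head=3, tail=4, size=1

Answer: _ _ _ 42 _
3
4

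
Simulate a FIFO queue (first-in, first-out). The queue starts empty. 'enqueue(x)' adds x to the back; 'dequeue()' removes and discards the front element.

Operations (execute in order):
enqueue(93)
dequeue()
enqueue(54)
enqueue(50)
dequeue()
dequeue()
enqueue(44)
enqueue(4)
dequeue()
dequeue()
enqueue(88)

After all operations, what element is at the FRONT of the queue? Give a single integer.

enqueue(93): queue = [93]
dequeue(): queue = []
enqueue(54): queue = [54]
enqueue(50): queue = [54, 50]
dequeue(): queue = [50]
dequeue(): queue = []
enqueue(44): queue = [44]
enqueue(4): queue = [44, 4]
dequeue(): queue = [4]
dequeue(): queue = []
enqueue(88): queue = [88]

Answer: 88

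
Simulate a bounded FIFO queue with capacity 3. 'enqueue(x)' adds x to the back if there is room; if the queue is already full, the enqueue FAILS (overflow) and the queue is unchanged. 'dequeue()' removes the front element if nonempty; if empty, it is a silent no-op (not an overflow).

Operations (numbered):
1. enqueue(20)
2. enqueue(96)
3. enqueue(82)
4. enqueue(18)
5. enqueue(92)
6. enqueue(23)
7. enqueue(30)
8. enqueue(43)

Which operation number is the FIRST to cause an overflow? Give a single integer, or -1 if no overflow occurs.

1. enqueue(20): size=1
2. enqueue(96): size=2
3. enqueue(82): size=3
4. enqueue(18): size=3=cap → OVERFLOW (fail)
5. enqueue(92): size=3=cap → OVERFLOW (fail)
6. enqueue(23): size=3=cap → OVERFLOW (fail)
7. enqueue(30): size=3=cap → OVERFLOW (fail)
8. enqueue(43): size=3=cap → OVERFLOW (fail)

Answer: 4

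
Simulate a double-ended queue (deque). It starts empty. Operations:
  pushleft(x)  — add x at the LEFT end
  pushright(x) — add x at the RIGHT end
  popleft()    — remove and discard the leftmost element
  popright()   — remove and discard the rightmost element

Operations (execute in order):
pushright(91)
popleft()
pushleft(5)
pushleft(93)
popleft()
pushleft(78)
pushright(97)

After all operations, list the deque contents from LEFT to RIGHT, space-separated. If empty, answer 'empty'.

pushright(91): [91]
popleft(): []
pushleft(5): [5]
pushleft(93): [93, 5]
popleft(): [5]
pushleft(78): [78, 5]
pushright(97): [78, 5, 97]

Answer: 78 5 97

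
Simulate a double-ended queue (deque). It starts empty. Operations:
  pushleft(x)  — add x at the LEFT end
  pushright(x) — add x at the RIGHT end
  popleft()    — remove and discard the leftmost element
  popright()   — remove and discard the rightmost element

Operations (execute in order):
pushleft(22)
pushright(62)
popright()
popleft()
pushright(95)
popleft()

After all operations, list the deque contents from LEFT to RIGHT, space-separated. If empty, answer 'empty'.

Answer: empty

Derivation:
pushleft(22): [22]
pushright(62): [22, 62]
popright(): [22]
popleft(): []
pushright(95): [95]
popleft(): []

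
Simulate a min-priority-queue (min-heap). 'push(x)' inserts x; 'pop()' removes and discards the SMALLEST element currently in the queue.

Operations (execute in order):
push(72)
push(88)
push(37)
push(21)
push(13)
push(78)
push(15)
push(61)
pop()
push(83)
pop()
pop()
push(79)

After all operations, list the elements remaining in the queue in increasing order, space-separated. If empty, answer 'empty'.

push(72): heap contents = [72]
push(88): heap contents = [72, 88]
push(37): heap contents = [37, 72, 88]
push(21): heap contents = [21, 37, 72, 88]
push(13): heap contents = [13, 21, 37, 72, 88]
push(78): heap contents = [13, 21, 37, 72, 78, 88]
push(15): heap contents = [13, 15, 21, 37, 72, 78, 88]
push(61): heap contents = [13, 15, 21, 37, 61, 72, 78, 88]
pop() → 13: heap contents = [15, 21, 37, 61, 72, 78, 88]
push(83): heap contents = [15, 21, 37, 61, 72, 78, 83, 88]
pop() → 15: heap contents = [21, 37, 61, 72, 78, 83, 88]
pop() → 21: heap contents = [37, 61, 72, 78, 83, 88]
push(79): heap contents = [37, 61, 72, 78, 79, 83, 88]

Answer: 37 61 72 78 79 83 88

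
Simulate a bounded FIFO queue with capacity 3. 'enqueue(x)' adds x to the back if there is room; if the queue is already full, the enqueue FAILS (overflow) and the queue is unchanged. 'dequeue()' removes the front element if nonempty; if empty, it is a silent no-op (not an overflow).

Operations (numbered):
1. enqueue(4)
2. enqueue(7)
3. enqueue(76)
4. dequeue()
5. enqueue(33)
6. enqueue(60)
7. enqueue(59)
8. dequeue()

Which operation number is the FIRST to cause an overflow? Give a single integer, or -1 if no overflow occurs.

1. enqueue(4): size=1
2. enqueue(7): size=2
3. enqueue(76): size=3
4. dequeue(): size=2
5. enqueue(33): size=3
6. enqueue(60): size=3=cap → OVERFLOW (fail)
7. enqueue(59): size=3=cap → OVERFLOW (fail)
8. dequeue(): size=2

Answer: 6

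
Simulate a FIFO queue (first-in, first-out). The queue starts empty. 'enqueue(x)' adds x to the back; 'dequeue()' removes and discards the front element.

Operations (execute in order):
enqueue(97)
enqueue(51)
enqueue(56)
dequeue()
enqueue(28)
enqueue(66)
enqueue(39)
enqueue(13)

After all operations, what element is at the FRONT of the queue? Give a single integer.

enqueue(97): queue = [97]
enqueue(51): queue = [97, 51]
enqueue(56): queue = [97, 51, 56]
dequeue(): queue = [51, 56]
enqueue(28): queue = [51, 56, 28]
enqueue(66): queue = [51, 56, 28, 66]
enqueue(39): queue = [51, 56, 28, 66, 39]
enqueue(13): queue = [51, 56, 28, 66, 39, 13]

Answer: 51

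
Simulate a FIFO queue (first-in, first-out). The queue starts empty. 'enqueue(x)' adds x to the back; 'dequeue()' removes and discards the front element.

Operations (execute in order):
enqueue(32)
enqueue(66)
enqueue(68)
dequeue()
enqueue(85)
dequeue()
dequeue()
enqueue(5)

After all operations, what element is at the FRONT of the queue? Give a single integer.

enqueue(32): queue = [32]
enqueue(66): queue = [32, 66]
enqueue(68): queue = [32, 66, 68]
dequeue(): queue = [66, 68]
enqueue(85): queue = [66, 68, 85]
dequeue(): queue = [68, 85]
dequeue(): queue = [85]
enqueue(5): queue = [85, 5]

Answer: 85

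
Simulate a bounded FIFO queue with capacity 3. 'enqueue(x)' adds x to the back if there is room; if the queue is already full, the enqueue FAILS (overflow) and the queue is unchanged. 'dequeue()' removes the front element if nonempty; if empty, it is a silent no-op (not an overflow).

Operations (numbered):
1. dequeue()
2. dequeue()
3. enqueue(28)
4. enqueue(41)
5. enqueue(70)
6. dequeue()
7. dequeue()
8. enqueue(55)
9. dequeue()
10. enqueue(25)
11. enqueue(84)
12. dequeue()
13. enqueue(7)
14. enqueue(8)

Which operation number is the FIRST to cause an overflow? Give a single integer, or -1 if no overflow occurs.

1. dequeue(): empty, no-op, size=0
2. dequeue(): empty, no-op, size=0
3. enqueue(28): size=1
4. enqueue(41): size=2
5. enqueue(70): size=3
6. dequeue(): size=2
7. dequeue(): size=1
8. enqueue(55): size=2
9. dequeue(): size=1
10. enqueue(25): size=2
11. enqueue(84): size=3
12. dequeue(): size=2
13. enqueue(7): size=3
14. enqueue(8): size=3=cap → OVERFLOW (fail)

Answer: 14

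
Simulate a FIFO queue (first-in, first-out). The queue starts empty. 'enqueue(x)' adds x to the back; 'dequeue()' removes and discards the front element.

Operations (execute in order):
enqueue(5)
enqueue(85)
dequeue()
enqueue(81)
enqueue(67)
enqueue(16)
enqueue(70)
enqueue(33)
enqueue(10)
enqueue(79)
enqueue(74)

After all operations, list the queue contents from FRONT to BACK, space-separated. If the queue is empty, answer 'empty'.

enqueue(5): [5]
enqueue(85): [5, 85]
dequeue(): [85]
enqueue(81): [85, 81]
enqueue(67): [85, 81, 67]
enqueue(16): [85, 81, 67, 16]
enqueue(70): [85, 81, 67, 16, 70]
enqueue(33): [85, 81, 67, 16, 70, 33]
enqueue(10): [85, 81, 67, 16, 70, 33, 10]
enqueue(79): [85, 81, 67, 16, 70, 33, 10, 79]
enqueue(74): [85, 81, 67, 16, 70, 33, 10, 79, 74]

Answer: 85 81 67 16 70 33 10 79 74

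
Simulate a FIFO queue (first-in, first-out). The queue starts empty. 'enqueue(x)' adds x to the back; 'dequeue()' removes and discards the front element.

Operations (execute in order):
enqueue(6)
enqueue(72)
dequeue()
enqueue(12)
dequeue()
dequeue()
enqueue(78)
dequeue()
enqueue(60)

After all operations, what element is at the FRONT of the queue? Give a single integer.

Answer: 60

Derivation:
enqueue(6): queue = [6]
enqueue(72): queue = [6, 72]
dequeue(): queue = [72]
enqueue(12): queue = [72, 12]
dequeue(): queue = [12]
dequeue(): queue = []
enqueue(78): queue = [78]
dequeue(): queue = []
enqueue(60): queue = [60]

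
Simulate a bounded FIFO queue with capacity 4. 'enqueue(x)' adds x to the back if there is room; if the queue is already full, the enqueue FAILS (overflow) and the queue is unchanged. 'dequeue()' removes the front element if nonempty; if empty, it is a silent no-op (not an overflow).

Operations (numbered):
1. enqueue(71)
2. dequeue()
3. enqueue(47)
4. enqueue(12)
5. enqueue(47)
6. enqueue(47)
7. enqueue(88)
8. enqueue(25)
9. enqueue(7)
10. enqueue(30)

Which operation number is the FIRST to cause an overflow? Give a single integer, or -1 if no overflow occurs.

Answer: 7

Derivation:
1. enqueue(71): size=1
2. dequeue(): size=0
3. enqueue(47): size=1
4. enqueue(12): size=2
5. enqueue(47): size=3
6. enqueue(47): size=4
7. enqueue(88): size=4=cap → OVERFLOW (fail)
8. enqueue(25): size=4=cap → OVERFLOW (fail)
9. enqueue(7): size=4=cap → OVERFLOW (fail)
10. enqueue(30): size=4=cap → OVERFLOW (fail)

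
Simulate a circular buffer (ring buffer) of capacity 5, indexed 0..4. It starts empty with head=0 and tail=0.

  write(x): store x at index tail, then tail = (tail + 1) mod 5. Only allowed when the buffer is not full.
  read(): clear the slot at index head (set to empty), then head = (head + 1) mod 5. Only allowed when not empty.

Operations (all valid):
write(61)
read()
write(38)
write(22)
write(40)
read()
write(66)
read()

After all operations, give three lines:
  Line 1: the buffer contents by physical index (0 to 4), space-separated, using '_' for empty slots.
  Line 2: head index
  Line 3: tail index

Answer: _ _ _ 40 66
3
0

Derivation:
write(61): buf=[61 _ _ _ _], head=0, tail=1, size=1
read(): buf=[_ _ _ _ _], head=1, tail=1, size=0
write(38): buf=[_ 38 _ _ _], head=1, tail=2, size=1
write(22): buf=[_ 38 22 _ _], head=1, tail=3, size=2
write(40): buf=[_ 38 22 40 _], head=1, tail=4, size=3
read(): buf=[_ _ 22 40 _], head=2, tail=4, size=2
write(66): buf=[_ _ 22 40 66], head=2, tail=0, size=3
read(): buf=[_ _ _ 40 66], head=3, tail=0, size=2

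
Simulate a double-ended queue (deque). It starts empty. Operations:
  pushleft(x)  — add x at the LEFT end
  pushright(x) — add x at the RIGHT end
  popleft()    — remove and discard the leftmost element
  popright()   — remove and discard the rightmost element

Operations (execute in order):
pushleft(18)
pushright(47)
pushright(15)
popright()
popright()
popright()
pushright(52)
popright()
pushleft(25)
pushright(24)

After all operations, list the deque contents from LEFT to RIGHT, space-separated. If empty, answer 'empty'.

Answer: 25 24

Derivation:
pushleft(18): [18]
pushright(47): [18, 47]
pushright(15): [18, 47, 15]
popright(): [18, 47]
popright(): [18]
popright(): []
pushright(52): [52]
popright(): []
pushleft(25): [25]
pushright(24): [25, 24]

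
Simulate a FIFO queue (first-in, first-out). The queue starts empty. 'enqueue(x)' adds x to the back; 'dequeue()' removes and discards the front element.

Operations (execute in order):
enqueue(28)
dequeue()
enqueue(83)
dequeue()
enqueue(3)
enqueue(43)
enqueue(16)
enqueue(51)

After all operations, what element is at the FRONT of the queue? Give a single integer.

Answer: 3

Derivation:
enqueue(28): queue = [28]
dequeue(): queue = []
enqueue(83): queue = [83]
dequeue(): queue = []
enqueue(3): queue = [3]
enqueue(43): queue = [3, 43]
enqueue(16): queue = [3, 43, 16]
enqueue(51): queue = [3, 43, 16, 51]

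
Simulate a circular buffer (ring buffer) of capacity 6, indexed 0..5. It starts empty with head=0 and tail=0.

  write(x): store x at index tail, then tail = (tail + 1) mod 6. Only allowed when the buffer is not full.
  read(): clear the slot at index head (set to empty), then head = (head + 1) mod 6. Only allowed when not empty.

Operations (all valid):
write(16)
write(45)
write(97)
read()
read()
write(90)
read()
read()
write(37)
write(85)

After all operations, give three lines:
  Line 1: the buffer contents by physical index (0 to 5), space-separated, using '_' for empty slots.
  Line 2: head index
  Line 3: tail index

write(16): buf=[16 _ _ _ _ _], head=0, tail=1, size=1
write(45): buf=[16 45 _ _ _ _], head=0, tail=2, size=2
write(97): buf=[16 45 97 _ _ _], head=0, tail=3, size=3
read(): buf=[_ 45 97 _ _ _], head=1, tail=3, size=2
read(): buf=[_ _ 97 _ _ _], head=2, tail=3, size=1
write(90): buf=[_ _ 97 90 _ _], head=2, tail=4, size=2
read(): buf=[_ _ _ 90 _ _], head=3, tail=4, size=1
read(): buf=[_ _ _ _ _ _], head=4, tail=4, size=0
write(37): buf=[_ _ _ _ 37 _], head=4, tail=5, size=1
write(85): buf=[_ _ _ _ 37 85], head=4, tail=0, size=2

Answer: _ _ _ _ 37 85
4
0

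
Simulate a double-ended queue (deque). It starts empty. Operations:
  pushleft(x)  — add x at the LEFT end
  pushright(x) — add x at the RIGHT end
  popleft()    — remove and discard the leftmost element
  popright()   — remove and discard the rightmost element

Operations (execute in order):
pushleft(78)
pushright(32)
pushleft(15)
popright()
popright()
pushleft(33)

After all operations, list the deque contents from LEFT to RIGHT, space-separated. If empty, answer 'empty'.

pushleft(78): [78]
pushright(32): [78, 32]
pushleft(15): [15, 78, 32]
popright(): [15, 78]
popright(): [15]
pushleft(33): [33, 15]

Answer: 33 15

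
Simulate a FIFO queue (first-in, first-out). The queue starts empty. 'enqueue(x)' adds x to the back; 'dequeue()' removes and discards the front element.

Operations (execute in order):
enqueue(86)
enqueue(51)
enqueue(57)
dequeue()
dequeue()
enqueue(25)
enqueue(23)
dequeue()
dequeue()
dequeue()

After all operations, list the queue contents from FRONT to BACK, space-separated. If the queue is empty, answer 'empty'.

enqueue(86): [86]
enqueue(51): [86, 51]
enqueue(57): [86, 51, 57]
dequeue(): [51, 57]
dequeue(): [57]
enqueue(25): [57, 25]
enqueue(23): [57, 25, 23]
dequeue(): [25, 23]
dequeue(): [23]
dequeue(): []

Answer: empty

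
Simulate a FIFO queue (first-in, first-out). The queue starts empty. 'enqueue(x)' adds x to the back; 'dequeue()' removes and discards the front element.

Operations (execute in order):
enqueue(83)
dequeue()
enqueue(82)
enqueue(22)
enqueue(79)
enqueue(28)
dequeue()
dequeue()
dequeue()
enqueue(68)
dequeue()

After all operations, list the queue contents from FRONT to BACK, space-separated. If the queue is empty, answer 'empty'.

Answer: 68

Derivation:
enqueue(83): [83]
dequeue(): []
enqueue(82): [82]
enqueue(22): [82, 22]
enqueue(79): [82, 22, 79]
enqueue(28): [82, 22, 79, 28]
dequeue(): [22, 79, 28]
dequeue(): [79, 28]
dequeue(): [28]
enqueue(68): [28, 68]
dequeue(): [68]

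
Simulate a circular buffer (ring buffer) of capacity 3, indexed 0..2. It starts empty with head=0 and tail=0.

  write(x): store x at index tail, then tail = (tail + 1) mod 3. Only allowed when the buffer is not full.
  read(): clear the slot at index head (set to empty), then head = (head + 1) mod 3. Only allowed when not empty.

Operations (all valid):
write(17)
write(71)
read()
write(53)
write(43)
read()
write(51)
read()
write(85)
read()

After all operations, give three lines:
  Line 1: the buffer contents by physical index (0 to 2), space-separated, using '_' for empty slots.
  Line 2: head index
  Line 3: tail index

write(17): buf=[17 _ _], head=0, tail=1, size=1
write(71): buf=[17 71 _], head=0, tail=2, size=2
read(): buf=[_ 71 _], head=1, tail=2, size=1
write(53): buf=[_ 71 53], head=1, tail=0, size=2
write(43): buf=[43 71 53], head=1, tail=1, size=3
read(): buf=[43 _ 53], head=2, tail=1, size=2
write(51): buf=[43 51 53], head=2, tail=2, size=3
read(): buf=[43 51 _], head=0, tail=2, size=2
write(85): buf=[43 51 85], head=0, tail=0, size=3
read(): buf=[_ 51 85], head=1, tail=0, size=2

Answer: _ 51 85
1
0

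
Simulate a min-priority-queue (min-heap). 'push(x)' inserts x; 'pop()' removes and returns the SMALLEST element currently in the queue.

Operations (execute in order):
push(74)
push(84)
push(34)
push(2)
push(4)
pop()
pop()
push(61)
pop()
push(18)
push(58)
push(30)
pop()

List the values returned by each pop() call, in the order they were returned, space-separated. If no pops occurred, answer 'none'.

push(74): heap contents = [74]
push(84): heap contents = [74, 84]
push(34): heap contents = [34, 74, 84]
push(2): heap contents = [2, 34, 74, 84]
push(4): heap contents = [2, 4, 34, 74, 84]
pop() → 2: heap contents = [4, 34, 74, 84]
pop() → 4: heap contents = [34, 74, 84]
push(61): heap contents = [34, 61, 74, 84]
pop() → 34: heap contents = [61, 74, 84]
push(18): heap contents = [18, 61, 74, 84]
push(58): heap contents = [18, 58, 61, 74, 84]
push(30): heap contents = [18, 30, 58, 61, 74, 84]
pop() → 18: heap contents = [30, 58, 61, 74, 84]

Answer: 2 4 34 18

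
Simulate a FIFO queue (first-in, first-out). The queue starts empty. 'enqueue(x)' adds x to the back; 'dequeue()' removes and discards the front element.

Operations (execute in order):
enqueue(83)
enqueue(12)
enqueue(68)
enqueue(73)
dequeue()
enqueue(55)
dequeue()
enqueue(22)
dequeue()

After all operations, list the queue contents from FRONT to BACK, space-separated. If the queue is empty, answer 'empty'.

Answer: 73 55 22

Derivation:
enqueue(83): [83]
enqueue(12): [83, 12]
enqueue(68): [83, 12, 68]
enqueue(73): [83, 12, 68, 73]
dequeue(): [12, 68, 73]
enqueue(55): [12, 68, 73, 55]
dequeue(): [68, 73, 55]
enqueue(22): [68, 73, 55, 22]
dequeue(): [73, 55, 22]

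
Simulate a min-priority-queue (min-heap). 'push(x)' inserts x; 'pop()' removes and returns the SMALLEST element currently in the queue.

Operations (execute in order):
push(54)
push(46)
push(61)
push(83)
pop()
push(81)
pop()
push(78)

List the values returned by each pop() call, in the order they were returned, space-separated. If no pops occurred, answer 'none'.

push(54): heap contents = [54]
push(46): heap contents = [46, 54]
push(61): heap contents = [46, 54, 61]
push(83): heap contents = [46, 54, 61, 83]
pop() → 46: heap contents = [54, 61, 83]
push(81): heap contents = [54, 61, 81, 83]
pop() → 54: heap contents = [61, 81, 83]
push(78): heap contents = [61, 78, 81, 83]

Answer: 46 54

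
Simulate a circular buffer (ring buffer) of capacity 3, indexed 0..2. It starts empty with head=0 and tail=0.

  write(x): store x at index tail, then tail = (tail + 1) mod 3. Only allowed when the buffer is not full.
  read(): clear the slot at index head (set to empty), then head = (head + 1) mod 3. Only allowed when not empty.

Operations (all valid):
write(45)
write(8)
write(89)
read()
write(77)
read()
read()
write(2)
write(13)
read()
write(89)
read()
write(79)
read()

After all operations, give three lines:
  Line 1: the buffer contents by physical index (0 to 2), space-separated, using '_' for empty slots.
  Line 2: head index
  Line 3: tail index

write(45): buf=[45 _ _], head=0, tail=1, size=1
write(8): buf=[45 8 _], head=0, tail=2, size=2
write(89): buf=[45 8 89], head=0, tail=0, size=3
read(): buf=[_ 8 89], head=1, tail=0, size=2
write(77): buf=[77 8 89], head=1, tail=1, size=3
read(): buf=[77 _ 89], head=2, tail=1, size=2
read(): buf=[77 _ _], head=0, tail=1, size=1
write(2): buf=[77 2 _], head=0, tail=2, size=2
write(13): buf=[77 2 13], head=0, tail=0, size=3
read(): buf=[_ 2 13], head=1, tail=0, size=2
write(89): buf=[89 2 13], head=1, tail=1, size=3
read(): buf=[89 _ 13], head=2, tail=1, size=2
write(79): buf=[89 79 13], head=2, tail=2, size=3
read(): buf=[89 79 _], head=0, tail=2, size=2

Answer: 89 79 _
0
2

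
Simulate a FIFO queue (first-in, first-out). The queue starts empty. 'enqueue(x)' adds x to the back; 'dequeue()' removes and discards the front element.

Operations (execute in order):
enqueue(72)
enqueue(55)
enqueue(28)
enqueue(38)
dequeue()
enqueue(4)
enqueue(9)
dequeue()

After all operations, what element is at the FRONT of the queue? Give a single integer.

enqueue(72): queue = [72]
enqueue(55): queue = [72, 55]
enqueue(28): queue = [72, 55, 28]
enqueue(38): queue = [72, 55, 28, 38]
dequeue(): queue = [55, 28, 38]
enqueue(4): queue = [55, 28, 38, 4]
enqueue(9): queue = [55, 28, 38, 4, 9]
dequeue(): queue = [28, 38, 4, 9]

Answer: 28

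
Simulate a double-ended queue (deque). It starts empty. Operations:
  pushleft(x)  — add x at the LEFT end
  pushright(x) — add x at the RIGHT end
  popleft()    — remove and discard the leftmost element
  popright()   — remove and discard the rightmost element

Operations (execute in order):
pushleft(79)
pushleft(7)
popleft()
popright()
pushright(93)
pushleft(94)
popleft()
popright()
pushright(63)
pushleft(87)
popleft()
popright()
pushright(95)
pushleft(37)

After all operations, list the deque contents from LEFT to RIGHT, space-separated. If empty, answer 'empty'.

Answer: 37 95

Derivation:
pushleft(79): [79]
pushleft(7): [7, 79]
popleft(): [79]
popright(): []
pushright(93): [93]
pushleft(94): [94, 93]
popleft(): [93]
popright(): []
pushright(63): [63]
pushleft(87): [87, 63]
popleft(): [63]
popright(): []
pushright(95): [95]
pushleft(37): [37, 95]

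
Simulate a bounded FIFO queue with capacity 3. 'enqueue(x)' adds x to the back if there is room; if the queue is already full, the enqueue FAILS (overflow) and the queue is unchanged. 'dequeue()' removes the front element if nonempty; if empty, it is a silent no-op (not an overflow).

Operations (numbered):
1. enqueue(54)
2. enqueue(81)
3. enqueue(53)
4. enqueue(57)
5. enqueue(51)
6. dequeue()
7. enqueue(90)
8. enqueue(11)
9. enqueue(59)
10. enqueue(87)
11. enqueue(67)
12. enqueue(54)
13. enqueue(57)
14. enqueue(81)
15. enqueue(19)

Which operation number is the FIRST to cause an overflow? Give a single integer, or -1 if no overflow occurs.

Answer: 4

Derivation:
1. enqueue(54): size=1
2. enqueue(81): size=2
3. enqueue(53): size=3
4. enqueue(57): size=3=cap → OVERFLOW (fail)
5. enqueue(51): size=3=cap → OVERFLOW (fail)
6. dequeue(): size=2
7. enqueue(90): size=3
8. enqueue(11): size=3=cap → OVERFLOW (fail)
9. enqueue(59): size=3=cap → OVERFLOW (fail)
10. enqueue(87): size=3=cap → OVERFLOW (fail)
11. enqueue(67): size=3=cap → OVERFLOW (fail)
12. enqueue(54): size=3=cap → OVERFLOW (fail)
13. enqueue(57): size=3=cap → OVERFLOW (fail)
14. enqueue(81): size=3=cap → OVERFLOW (fail)
15. enqueue(19): size=3=cap → OVERFLOW (fail)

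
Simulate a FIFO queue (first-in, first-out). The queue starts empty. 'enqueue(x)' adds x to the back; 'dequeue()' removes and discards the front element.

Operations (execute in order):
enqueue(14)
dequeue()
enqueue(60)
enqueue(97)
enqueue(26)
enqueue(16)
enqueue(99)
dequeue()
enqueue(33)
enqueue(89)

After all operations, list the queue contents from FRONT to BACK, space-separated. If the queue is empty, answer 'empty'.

Answer: 97 26 16 99 33 89

Derivation:
enqueue(14): [14]
dequeue(): []
enqueue(60): [60]
enqueue(97): [60, 97]
enqueue(26): [60, 97, 26]
enqueue(16): [60, 97, 26, 16]
enqueue(99): [60, 97, 26, 16, 99]
dequeue(): [97, 26, 16, 99]
enqueue(33): [97, 26, 16, 99, 33]
enqueue(89): [97, 26, 16, 99, 33, 89]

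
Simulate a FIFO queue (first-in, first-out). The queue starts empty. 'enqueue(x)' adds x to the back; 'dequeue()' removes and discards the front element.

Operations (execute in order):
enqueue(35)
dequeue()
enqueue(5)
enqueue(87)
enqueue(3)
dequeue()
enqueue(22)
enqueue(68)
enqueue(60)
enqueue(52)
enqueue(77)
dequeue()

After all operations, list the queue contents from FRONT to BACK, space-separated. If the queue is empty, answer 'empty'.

enqueue(35): [35]
dequeue(): []
enqueue(5): [5]
enqueue(87): [5, 87]
enqueue(3): [5, 87, 3]
dequeue(): [87, 3]
enqueue(22): [87, 3, 22]
enqueue(68): [87, 3, 22, 68]
enqueue(60): [87, 3, 22, 68, 60]
enqueue(52): [87, 3, 22, 68, 60, 52]
enqueue(77): [87, 3, 22, 68, 60, 52, 77]
dequeue(): [3, 22, 68, 60, 52, 77]

Answer: 3 22 68 60 52 77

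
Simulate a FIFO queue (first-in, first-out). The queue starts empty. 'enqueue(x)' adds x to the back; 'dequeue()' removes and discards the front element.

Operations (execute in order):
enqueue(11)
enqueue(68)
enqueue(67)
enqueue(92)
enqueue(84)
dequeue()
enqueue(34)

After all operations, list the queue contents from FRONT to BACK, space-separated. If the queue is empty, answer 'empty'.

Answer: 68 67 92 84 34

Derivation:
enqueue(11): [11]
enqueue(68): [11, 68]
enqueue(67): [11, 68, 67]
enqueue(92): [11, 68, 67, 92]
enqueue(84): [11, 68, 67, 92, 84]
dequeue(): [68, 67, 92, 84]
enqueue(34): [68, 67, 92, 84, 34]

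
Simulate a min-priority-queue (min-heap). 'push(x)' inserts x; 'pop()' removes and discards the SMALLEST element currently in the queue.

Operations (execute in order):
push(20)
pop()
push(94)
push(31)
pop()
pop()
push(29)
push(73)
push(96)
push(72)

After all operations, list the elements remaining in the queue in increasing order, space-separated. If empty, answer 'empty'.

push(20): heap contents = [20]
pop() → 20: heap contents = []
push(94): heap contents = [94]
push(31): heap contents = [31, 94]
pop() → 31: heap contents = [94]
pop() → 94: heap contents = []
push(29): heap contents = [29]
push(73): heap contents = [29, 73]
push(96): heap contents = [29, 73, 96]
push(72): heap contents = [29, 72, 73, 96]

Answer: 29 72 73 96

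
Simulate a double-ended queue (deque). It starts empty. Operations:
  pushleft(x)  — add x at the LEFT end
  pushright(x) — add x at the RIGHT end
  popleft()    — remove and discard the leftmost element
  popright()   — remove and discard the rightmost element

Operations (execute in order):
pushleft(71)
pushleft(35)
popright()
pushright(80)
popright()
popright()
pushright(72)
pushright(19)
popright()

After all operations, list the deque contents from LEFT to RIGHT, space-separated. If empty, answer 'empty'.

Answer: 72

Derivation:
pushleft(71): [71]
pushleft(35): [35, 71]
popright(): [35]
pushright(80): [35, 80]
popright(): [35]
popright(): []
pushright(72): [72]
pushright(19): [72, 19]
popright(): [72]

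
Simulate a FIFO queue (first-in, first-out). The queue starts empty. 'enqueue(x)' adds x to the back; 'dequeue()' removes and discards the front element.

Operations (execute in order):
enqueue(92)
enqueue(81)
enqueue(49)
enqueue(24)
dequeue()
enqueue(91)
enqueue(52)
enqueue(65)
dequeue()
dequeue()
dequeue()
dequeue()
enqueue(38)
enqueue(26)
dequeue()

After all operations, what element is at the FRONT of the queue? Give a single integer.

Answer: 65

Derivation:
enqueue(92): queue = [92]
enqueue(81): queue = [92, 81]
enqueue(49): queue = [92, 81, 49]
enqueue(24): queue = [92, 81, 49, 24]
dequeue(): queue = [81, 49, 24]
enqueue(91): queue = [81, 49, 24, 91]
enqueue(52): queue = [81, 49, 24, 91, 52]
enqueue(65): queue = [81, 49, 24, 91, 52, 65]
dequeue(): queue = [49, 24, 91, 52, 65]
dequeue(): queue = [24, 91, 52, 65]
dequeue(): queue = [91, 52, 65]
dequeue(): queue = [52, 65]
enqueue(38): queue = [52, 65, 38]
enqueue(26): queue = [52, 65, 38, 26]
dequeue(): queue = [65, 38, 26]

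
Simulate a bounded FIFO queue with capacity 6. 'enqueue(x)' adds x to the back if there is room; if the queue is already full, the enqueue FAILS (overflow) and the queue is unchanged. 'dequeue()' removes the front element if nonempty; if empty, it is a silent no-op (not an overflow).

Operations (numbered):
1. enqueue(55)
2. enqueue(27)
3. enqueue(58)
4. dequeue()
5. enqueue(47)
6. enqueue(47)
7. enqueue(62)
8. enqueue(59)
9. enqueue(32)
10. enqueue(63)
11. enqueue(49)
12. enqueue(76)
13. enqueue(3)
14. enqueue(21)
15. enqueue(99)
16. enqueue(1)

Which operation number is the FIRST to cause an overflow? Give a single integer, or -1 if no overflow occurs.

1. enqueue(55): size=1
2. enqueue(27): size=2
3. enqueue(58): size=3
4. dequeue(): size=2
5. enqueue(47): size=3
6. enqueue(47): size=4
7. enqueue(62): size=5
8. enqueue(59): size=6
9. enqueue(32): size=6=cap → OVERFLOW (fail)
10. enqueue(63): size=6=cap → OVERFLOW (fail)
11. enqueue(49): size=6=cap → OVERFLOW (fail)
12. enqueue(76): size=6=cap → OVERFLOW (fail)
13. enqueue(3): size=6=cap → OVERFLOW (fail)
14. enqueue(21): size=6=cap → OVERFLOW (fail)
15. enqueue(99): size=6=cap → OVERFLOW (fail)
16. enqueue(1): size=6=cap → OVERFLOW (fail)

Answer: 9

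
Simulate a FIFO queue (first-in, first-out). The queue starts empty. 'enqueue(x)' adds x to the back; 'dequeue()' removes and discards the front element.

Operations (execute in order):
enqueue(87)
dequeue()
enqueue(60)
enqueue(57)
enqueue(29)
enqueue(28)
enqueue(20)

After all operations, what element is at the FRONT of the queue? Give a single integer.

Answer: 60

Derivation:
enqueue(87): queue = [87]
dequeue(): queue = []
enqueue(60): queue = [60]
enqueue(57): queue = [60, 57]
enqueue(29): queue = [60, 57, 29]
enqueue(28): queue = [60, 57, 29, 28]
enqueue(20): queue = [60, 57, 29, 28, 20]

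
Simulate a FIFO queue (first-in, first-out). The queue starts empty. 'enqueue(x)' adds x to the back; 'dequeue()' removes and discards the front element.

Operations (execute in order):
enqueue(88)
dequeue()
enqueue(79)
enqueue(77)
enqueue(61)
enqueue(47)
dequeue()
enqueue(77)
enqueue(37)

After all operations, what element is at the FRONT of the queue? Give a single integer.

enqueue(88): queue = [88]
dequeue(): queue = []
enqueue(79): queue = [79]
enqueue(77): queue = [79, 77]
enqueue(61): queue = [79, 77, 61]
enqueue(47): queue = [79, 77, 61, 47]
dequeue(): queue = [77, 61, 47]
enqueue(77): queue = [77, 61, 47, 77]
enqueue(37): queue = [77, 61, 47, 77, 37]

Answer: 77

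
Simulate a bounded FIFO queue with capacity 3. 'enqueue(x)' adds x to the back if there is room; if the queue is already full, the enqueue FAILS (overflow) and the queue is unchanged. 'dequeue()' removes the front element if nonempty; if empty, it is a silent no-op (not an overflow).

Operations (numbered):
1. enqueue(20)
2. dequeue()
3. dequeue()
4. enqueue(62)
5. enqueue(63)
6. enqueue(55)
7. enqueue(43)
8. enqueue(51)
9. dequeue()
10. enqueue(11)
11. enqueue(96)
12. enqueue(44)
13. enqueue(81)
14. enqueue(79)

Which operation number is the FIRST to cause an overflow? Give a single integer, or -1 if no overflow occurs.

Answer: 7

Derivation:
1. enqueue(20): size=1
2. dequeue(): size=0
3. dequeue(): empty, no-op, size=0
4. enqueue(62): size=1
5. enqueue(63): size=2
6. enqueue(55): size=3
7. enqueue(43): size=3=cap → OVERFLOW (fail)
8. enqueue(51): size=3=cap → OVERFLOW (fail)
9. dequeue(): size=2
10. enqueue(11): size=3
11. enqueue(96): size=3=cap → OVERFLOW (fail)
12. enqueue(44): size=3=cap → OVERFLOW (fail)
13. enqueue(81): size=3=cap → OVERFLOW (fail)
14. enqueue(79): size=3=cap → OVERFLOW (fail)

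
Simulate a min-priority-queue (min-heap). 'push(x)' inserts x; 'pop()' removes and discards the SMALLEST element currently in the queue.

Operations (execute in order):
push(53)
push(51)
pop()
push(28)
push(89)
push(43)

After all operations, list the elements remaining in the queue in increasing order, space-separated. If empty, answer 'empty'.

push(53): heap contents = [53]
push(51): heap contents = [51, 53]
pop() → 51: heap contents = [53]
push(28): heap contents = [28, 53]
push(89): heap contents = [28, 53, 89]
push(43): heap contents = [28, 43, 53, 89]

Answer: 28 43 53 89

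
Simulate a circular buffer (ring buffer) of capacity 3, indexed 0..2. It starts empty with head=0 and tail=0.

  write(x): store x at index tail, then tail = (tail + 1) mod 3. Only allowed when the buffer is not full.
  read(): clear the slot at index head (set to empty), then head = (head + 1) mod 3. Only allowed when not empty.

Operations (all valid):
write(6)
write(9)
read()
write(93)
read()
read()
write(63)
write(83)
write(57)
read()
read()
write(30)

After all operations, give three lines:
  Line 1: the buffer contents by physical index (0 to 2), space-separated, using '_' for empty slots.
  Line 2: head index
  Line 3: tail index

write(6): buf=[6 _ _], head=0, tail=1, size=1
write(9): buf=[6 9 _], head=0, tail=2, size=2
read(): buf=[_ 9 _], head=1, tail=2, size=1
write(93): buf=[_ 9 93], head=1, tail=0, size=2
read(): buf=[_ _ 93], head=2, tail=0, size=1
read(): buf=[_ _ _], head=0, tail=0, size=0
write(63): buf=[63 _ _], head=0, tail=1, size=1
write(83): buf=[63 83 _], head=0, tail=2, size=2
write(57): buf=[63 83 57], head=0, tail=0, size=3
read(): buf=[_ 83 57], head=1, tail=0, size=2
read(): buf=[_ _ 57], head=2, tail=0, size=1
write(30): buf=[30 _ 57], head=2, tail=1, size=2

Answer: 30 _ 57
2
1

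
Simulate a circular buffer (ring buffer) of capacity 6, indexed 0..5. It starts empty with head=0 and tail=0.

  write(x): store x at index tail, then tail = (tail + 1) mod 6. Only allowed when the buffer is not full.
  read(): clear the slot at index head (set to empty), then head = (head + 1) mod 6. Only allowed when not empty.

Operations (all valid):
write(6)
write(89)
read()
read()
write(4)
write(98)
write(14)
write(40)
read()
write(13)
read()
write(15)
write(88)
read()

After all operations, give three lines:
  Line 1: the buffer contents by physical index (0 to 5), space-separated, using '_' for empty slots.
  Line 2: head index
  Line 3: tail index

write(6): buf=[6 _ _ _ _ _], head=0, tail=1, size=1
write(89): buf=[6 89 _ _ _ _], head=0, tail=2, size=2
read(): buf=[_ 89 _ _ _ _], head=1, tail=2, size=1
read(): buf=[_ _ _ _ _ _], head=2, tail=2, size=0
write(4): buf=[_ _ 4 _ _ _], head=2, tail=3, size=1
write(98): buf=[_ _ 4 98 _ _], head=2, tail=4, size=2
write(14): buf=[_ _ 4 98 14 _], head=2, tail=5, size=3
write(40): buf=[_ _ 4 98 14 40], head=2, tail=0, size=4
read(): buf=[_ _ _ 98 14 40], head=3, tail=0, size=3
write(13): buf=[13 _ _ 98 14 40], head=3, tail=1, size=4
read(): buf=[13 _ _ _ 14 40], head=4, tail=1, size=3
write(15): buf=[13 15 _ _ 14 40], head=4, tail=2, size=4
write(88): buf=[13 15 88 _ 14 40], head=4, tail=3, size=5
read(): buf=[13 15 88 _ _ 40], head=5, tail=3, size=4

Answer: 13 15 88 _ _ 40
5
3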